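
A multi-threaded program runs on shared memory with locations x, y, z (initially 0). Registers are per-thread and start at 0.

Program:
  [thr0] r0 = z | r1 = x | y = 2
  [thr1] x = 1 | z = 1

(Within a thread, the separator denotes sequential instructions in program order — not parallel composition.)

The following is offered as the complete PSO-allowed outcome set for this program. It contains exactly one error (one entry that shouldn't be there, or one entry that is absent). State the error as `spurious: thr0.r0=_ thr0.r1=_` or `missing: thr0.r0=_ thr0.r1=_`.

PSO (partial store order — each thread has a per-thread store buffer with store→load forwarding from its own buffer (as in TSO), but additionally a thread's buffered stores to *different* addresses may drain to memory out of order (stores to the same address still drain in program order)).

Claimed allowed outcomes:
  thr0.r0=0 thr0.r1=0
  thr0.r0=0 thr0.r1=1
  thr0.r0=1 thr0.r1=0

missing: thr0.r0=1 thr0.r1=1

outcome vector order: (thr0.r0,thr0.r1)
PSO: 4 outcomes — {<0 0>, <0 1>, <1 0>, <1 1>}
PSO∖claimed = {<1 1>}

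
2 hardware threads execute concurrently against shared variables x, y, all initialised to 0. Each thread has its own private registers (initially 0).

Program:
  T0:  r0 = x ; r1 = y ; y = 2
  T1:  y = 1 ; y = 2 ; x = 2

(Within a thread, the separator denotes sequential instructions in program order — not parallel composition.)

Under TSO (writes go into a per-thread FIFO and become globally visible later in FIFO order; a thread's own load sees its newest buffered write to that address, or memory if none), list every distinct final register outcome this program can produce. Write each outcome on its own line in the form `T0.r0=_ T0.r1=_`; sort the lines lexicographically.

T0.r0=0 T0.r1=0
T0.r0=0 T0.r1=1
T0.r0=0 T0.r1=2
T0.r0=2 T0.r1=2

outcome vector order: (T0.r0,T0.r1)
|TSO outcomes| = 4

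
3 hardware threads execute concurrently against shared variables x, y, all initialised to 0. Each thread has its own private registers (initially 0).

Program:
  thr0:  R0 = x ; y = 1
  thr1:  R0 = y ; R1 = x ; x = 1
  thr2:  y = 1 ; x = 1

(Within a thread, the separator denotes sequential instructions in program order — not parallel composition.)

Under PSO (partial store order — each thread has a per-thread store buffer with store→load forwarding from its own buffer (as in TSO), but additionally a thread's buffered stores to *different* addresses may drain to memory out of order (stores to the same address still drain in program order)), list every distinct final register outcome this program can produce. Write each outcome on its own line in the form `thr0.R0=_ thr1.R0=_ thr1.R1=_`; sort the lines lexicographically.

thr0.R0=0 thr1.R0=0 thr1.R1=0
thr0.R0=0 thr1.R0=0 thr1.R1=1
thr0.R0=0 thr1.R0=1 thr1.R1=0
thr0.R0=0 thr1.R0=1 thr1.R1=1
thr0.R0=1 thr1.R0=0 thr1.R1=0
thr0.R0=1 thr1.R0=0 thr1.R1=1
thr0.R0=1 thr1.R0=1 thr1.R1=0
thr0.R0=1 thr1.R0=1 thr1.R1=1

outcome vector order: (thr0.R0,thr1.R0,thr1.R1)
|PSO outcomes| = 8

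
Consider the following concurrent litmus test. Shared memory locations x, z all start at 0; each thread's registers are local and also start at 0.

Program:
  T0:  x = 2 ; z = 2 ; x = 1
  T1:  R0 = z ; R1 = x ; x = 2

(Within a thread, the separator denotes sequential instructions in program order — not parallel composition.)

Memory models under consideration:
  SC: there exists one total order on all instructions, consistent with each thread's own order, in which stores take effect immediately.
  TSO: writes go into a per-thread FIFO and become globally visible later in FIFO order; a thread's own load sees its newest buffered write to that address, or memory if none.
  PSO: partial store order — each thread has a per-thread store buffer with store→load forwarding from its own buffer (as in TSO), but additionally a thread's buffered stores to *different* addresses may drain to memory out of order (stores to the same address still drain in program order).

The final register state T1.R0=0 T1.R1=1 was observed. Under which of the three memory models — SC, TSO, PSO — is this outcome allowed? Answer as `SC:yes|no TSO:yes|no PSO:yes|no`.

SC:yes TSO:yes PSO:yes

outcome vector order: (T1.R0,T1.R1)
[SC] allowed = {00 01 02 21 22}
[TSO] allowed = {00 01 02 21 22}
[PSO] allowed = {00 01 02 20 21 22}
target 01 ∈ {SC,TSO,PSO}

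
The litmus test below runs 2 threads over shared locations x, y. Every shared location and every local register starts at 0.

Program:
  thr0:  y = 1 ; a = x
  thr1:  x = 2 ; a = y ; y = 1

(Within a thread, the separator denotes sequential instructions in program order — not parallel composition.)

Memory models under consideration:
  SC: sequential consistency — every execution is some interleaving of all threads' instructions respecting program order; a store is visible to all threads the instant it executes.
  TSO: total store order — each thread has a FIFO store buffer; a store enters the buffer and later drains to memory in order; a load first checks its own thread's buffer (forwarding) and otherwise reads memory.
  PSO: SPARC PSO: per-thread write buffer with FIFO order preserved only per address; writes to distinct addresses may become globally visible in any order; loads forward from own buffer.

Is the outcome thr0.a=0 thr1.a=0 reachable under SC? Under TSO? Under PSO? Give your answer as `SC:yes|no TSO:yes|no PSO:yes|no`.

outcome vector order: (thr0.a,thr1.a)
[SC] allowed = {<0 1> <2 0> <2 1>}
[TSO] allowed = {<0 0> <0 1> <2 0> <2 1>}
[PSO] allowed = {<0 0> <0 1> <2 0> <2 1>}
target <0 0> ∈ {TSO,PSO}

SC:no TSO:yes PSO:yes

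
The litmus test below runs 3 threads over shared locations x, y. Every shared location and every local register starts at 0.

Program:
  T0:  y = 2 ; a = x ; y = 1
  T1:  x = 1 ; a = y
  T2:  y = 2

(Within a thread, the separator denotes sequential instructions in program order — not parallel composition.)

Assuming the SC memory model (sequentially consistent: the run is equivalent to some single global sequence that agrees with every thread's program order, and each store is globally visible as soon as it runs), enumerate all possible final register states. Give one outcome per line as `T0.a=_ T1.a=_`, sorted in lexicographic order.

T0.a=0 T1.a=1
T0.a=0 T1.a=2
T0.a=1 T1.a=0
T0.a=1 T1.a=1
T0.a=1 T1.a=2

outcome vector order: (T0.a,T1.a)
|SC outcomes| = 5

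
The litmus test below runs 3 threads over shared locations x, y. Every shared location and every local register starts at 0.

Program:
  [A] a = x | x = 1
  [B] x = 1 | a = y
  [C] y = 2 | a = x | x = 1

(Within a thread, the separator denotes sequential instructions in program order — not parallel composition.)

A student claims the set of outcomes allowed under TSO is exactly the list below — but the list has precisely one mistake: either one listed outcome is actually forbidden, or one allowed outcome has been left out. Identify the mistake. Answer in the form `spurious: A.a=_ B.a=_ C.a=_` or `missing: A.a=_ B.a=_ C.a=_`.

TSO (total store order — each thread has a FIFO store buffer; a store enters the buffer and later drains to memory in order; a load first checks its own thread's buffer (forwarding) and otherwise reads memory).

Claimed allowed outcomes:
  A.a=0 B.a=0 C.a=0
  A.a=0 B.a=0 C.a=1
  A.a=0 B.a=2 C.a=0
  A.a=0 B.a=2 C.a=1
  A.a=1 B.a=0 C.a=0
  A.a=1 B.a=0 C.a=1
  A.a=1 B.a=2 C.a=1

missing: A.a=1 B.a=2 C.a=0

outcome vector order: (A.a,B.a,C.a)
under TSO → (0,0,0); (0,0,1); (0,2,0); (0,2,1); (1,0,0); (1,0,1); (1,2,0); (1,2,1)
TSO∖claimed = {(1,2,0)}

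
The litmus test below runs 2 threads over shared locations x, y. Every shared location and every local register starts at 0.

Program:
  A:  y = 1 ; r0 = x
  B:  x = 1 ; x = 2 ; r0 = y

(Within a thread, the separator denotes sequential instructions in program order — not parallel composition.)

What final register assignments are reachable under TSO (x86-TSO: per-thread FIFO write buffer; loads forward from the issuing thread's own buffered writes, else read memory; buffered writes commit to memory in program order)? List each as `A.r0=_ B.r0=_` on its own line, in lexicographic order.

A.r0=0 B.r0=0
A.r0=0 B.r0=1
A.r0=1 B.r0=0
A.r0=1 B.r0=1
A.r0=2 B.r0=0
A.r0=2 B.r0=1

outcome vector order: (A.r0,B.r0)
|TSO outcomes| = 6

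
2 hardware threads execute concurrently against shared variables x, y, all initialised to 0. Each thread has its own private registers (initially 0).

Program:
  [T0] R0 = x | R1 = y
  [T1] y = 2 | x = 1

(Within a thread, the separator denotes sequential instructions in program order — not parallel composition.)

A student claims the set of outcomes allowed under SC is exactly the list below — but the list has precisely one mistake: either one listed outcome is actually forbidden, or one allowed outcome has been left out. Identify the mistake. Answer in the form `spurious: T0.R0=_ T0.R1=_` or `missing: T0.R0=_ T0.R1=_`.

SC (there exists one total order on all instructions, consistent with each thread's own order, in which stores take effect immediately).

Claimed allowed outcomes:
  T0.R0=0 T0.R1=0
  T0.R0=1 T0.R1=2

outcome vector order: (T0.R0,T0.R1)
SC: 3 outcomes — {00, 02, 12}
SC∖claimed = {02}

missing: T0.R0=0 T0.R1=2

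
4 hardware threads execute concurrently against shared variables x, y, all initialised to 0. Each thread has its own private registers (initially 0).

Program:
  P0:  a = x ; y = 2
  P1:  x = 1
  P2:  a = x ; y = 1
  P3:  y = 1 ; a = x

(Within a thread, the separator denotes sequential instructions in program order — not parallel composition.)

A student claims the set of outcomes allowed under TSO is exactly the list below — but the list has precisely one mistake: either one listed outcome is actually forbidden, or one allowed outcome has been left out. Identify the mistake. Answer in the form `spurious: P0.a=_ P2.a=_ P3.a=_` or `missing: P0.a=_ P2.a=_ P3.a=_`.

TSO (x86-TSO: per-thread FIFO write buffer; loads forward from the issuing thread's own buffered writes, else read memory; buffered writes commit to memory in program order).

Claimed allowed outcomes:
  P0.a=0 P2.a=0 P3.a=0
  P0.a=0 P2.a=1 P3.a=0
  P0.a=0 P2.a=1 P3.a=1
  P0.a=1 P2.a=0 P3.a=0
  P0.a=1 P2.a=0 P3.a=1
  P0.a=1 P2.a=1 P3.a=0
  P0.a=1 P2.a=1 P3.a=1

missing: P0.a=0 P2.a=0 P3.a=1

outcome vector order: (P0.a,P2.a,P3.a)
[TSO] allowed = {000, 001, 010, 011, 100, 101, 110, 111}
TSO∖claimed = {001}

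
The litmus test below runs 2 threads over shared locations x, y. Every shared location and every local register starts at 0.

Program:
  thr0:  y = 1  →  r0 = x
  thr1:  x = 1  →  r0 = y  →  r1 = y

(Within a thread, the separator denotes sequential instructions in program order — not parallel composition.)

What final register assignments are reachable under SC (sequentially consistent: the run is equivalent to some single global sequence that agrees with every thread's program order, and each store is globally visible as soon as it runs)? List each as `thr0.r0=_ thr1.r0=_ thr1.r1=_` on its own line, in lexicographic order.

outcome vector order: (thr0.r0,thr1.r0,thr1.r1)
|SC outcomes| = 4

thr0.r0=0 thr1.r0=1 thr1.r1=1
thr0.r0=1 thr1.r0=0 thr1.r1=0
thr0.r0=1 thr1.r0=0 thr1.r1=1
thr0.r0=1 thr1.r0=1 thr1.r1=1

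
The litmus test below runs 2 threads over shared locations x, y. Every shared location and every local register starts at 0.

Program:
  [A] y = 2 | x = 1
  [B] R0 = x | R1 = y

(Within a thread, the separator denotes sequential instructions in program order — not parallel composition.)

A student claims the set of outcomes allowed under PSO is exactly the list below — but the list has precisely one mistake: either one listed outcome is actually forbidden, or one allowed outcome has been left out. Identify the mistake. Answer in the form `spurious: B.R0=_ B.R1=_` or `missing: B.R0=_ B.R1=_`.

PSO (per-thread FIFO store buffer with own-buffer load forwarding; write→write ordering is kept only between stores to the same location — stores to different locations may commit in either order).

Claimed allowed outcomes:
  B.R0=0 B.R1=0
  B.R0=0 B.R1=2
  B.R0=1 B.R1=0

outcome vector order: (B.R0,B.R1)
PSO: 4 outcomes — {<0 0>; <0 2>; <1 0>; <1 2>}
PSO∖claimed = {<1 2>}

missing: B.R0=1 B.R1=2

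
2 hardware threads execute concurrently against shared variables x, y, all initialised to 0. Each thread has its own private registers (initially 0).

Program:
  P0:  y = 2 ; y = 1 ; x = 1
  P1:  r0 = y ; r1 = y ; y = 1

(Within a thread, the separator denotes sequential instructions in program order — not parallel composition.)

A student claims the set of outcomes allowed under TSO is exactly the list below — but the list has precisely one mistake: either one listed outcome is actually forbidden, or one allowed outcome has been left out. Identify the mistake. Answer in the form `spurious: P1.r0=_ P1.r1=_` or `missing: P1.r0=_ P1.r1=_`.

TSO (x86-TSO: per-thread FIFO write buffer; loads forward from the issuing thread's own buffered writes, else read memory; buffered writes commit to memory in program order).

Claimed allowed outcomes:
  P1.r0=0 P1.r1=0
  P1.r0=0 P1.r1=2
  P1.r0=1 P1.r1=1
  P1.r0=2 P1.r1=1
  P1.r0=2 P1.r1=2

missing: P1.r0=0 P1.r1=1

outcome vector order: (P1.r0,P1.r1)
[TSO] allowed = {0/0; 0/1; 0/2; 1/1; 2/1; 2/2}
TSO∖claimed = {0/1}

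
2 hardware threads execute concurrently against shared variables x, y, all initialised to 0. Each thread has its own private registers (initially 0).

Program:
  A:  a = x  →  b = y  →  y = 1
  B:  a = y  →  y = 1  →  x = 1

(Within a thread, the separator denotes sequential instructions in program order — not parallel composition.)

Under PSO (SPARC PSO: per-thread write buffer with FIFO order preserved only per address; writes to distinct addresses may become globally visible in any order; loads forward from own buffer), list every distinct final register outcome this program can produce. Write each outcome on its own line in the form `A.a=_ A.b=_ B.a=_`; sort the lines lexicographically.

A.a=0 A.b=0 B.a=0
A.a=0 A.b=0 B.a=1
A.a=0 A.b=1 B.a=0
A.a=1 A.b=0 B.a=0
A.a=1 A.b=1 B.a=0

outcome vector order: (A.a,A.b,B.a)
|PSO outcomes| = 5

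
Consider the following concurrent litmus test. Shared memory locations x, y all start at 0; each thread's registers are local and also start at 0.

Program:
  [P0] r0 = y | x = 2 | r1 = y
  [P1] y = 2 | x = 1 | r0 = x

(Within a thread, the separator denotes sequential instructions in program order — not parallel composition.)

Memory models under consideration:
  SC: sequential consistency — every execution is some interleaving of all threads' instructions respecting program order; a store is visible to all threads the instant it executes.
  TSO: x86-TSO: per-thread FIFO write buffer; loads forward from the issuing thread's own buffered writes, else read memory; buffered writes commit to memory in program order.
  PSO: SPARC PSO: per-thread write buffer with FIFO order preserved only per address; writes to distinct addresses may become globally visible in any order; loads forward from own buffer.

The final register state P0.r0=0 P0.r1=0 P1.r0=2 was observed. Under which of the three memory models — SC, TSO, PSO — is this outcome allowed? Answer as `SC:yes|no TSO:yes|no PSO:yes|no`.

SC:no TSO:yes PSO:yes

outcome vector order: (P0.r0,P0.r1,P1.r0)
SC (5): (0,0,1); (0,2,1); (0,2,2); (2,2,1); (2,2,2)
TSO (6): (0,0,1); (0,0,2); (0,2,1); (0,2,2); (2,2,1); (2,2,2)
PSO (6): (0,0,1); (0,0,2); (0,2,1); (0,2,2); (2,2,1); (2,2,2)
target (0,0,2) ∈ {TSO,PSO}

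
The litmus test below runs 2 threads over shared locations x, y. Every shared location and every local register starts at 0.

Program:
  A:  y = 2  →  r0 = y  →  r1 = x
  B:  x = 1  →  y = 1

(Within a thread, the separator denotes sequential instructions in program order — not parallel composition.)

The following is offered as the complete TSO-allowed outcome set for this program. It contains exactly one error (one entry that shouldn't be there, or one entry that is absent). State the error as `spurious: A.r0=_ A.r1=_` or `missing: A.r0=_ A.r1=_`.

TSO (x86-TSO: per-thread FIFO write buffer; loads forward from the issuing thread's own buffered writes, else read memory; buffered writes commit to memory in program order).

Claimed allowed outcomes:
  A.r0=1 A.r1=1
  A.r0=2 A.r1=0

outcome vector order: (A.r0,A.r1)
TSO: 3 outcomes — {11; 20; 21}
TSO∖claimed = {21}

missing: A.r0=2 A.r1=1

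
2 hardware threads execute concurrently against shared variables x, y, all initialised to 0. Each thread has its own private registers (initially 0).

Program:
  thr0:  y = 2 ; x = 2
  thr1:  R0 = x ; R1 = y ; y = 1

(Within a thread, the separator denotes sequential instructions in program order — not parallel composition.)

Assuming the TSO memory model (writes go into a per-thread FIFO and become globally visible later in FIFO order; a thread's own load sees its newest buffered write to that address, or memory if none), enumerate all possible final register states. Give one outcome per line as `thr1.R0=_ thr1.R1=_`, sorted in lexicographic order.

thr1.R0=0 thr1.R1=0
thr1.R0=0 thr1.R1=2
thr1.R0=2 thr1.R1=2

outcome vector order: (thr1.R0,thr1.R1)
|TSO outcomes| = 3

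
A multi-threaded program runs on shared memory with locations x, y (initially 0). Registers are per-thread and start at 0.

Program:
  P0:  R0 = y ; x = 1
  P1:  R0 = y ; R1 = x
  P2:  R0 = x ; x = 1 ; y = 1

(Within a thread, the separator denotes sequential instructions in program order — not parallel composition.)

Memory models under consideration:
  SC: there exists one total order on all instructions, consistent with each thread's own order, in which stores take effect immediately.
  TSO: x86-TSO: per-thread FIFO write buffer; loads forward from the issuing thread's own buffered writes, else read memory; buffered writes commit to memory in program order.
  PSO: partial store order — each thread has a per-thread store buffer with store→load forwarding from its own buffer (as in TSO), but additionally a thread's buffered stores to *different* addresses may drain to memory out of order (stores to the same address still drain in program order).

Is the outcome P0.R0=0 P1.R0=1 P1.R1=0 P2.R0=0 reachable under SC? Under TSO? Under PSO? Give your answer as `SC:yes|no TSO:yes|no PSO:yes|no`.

outcome vector order: (P0.R0,P1.R0,P1.R1,P2.R0)
SC: 9 outcomes — {0000, 0001, 0010, 0011, 0110, 0111, 1000, 1010, 1110}
TSO: 9 outcomes — {0000, 0001, 0010, 0011, 0110, 0111, 1000, 1010, 1110}
PSO: 11 outcomes — {0000, 0001, 0010, 0011, 0100, 0110, 0111, 1000, 1010, 1100, 1110}
target 0100 ∈ {PSO}

SC:no TSO:no PSO:yes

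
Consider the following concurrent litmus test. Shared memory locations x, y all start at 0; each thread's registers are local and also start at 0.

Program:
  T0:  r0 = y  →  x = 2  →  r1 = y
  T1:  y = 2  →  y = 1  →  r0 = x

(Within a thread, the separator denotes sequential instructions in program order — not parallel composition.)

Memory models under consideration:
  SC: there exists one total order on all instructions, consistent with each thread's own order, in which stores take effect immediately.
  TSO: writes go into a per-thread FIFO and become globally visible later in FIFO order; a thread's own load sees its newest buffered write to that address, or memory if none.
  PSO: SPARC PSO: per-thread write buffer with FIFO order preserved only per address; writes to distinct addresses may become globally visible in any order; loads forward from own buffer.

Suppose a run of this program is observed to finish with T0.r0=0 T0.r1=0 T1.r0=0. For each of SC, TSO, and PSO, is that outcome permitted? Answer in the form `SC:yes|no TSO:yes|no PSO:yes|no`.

SC:no TSO:yes PSO:yes

outcome vector order: (T0.r0,T0.r1,T1.r0)
SC: 9 outcomes — {<0 0 2>, <0 1 0>, <0 1 2>, <0 2 2>, <1 1 0>, <1 1 2>, <2 1 0>, <2 1 2>, <2 2 2>}
TSO: 12 outcomes — {<0 0 0>, <0 0 2>, <0 1 0>, <0 1 2>, <0 2 0>, <0 2 2>, <1 1 0>, <1 1 2>, <2 1 0>, <2 1 2>, <2 2 0>, <2 2 2>}
PSO: 12 outcomes — {<0 0 0>, <0 0 2>, <0 1 0>, <0 1 2>, <0 2 0>, <0 2 2>, <1 1 0>, <1 1 2>, <2 1 0>, <2 1 2>, <2 2 0>, <2 2 2>}
target <0 0 0> ∈ {TSO,PSO}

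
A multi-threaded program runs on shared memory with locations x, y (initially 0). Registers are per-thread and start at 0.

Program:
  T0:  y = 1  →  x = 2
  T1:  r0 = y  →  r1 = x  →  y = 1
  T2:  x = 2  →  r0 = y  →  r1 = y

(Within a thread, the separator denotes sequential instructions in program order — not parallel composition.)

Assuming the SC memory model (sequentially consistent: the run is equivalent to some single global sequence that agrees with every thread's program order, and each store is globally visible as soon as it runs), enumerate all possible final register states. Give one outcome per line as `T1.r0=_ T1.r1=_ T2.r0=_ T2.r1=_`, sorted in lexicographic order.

T1.r0=0 T1.r1=0 T2.r0=0 T2.r1=0
T1.r0=0 T1.r1=0 T2.r0=0 T2.r1=1
T1.r0=0 T1.r1=0 T2.r0=1 T2.r1=1
T1.r0=0 T1.r1=2 T2.r0=0 T2.r1=0
T1.r0=0 T1.r1=2 T2.r0=0 T2.r1=1
T1.r0=0 T1.r1=2 T2.r0=1 T2.r1=1
T1.r0=1 T1.r1=0 T2.r0=1 T2.r1=1
T1.r0=1 T1.r1=2 T2.r0=0 T2.r1=0
T1.r0=1 T1.r1=2 T2.r0=0 T2.r1=1
T1.r0=1 T1.r1=2 T2.r0=1 T2.r1=1

outcome vector order: (T1.r0,T1.r1,T2.r0,T2.r1)
|SC outcomes| = 10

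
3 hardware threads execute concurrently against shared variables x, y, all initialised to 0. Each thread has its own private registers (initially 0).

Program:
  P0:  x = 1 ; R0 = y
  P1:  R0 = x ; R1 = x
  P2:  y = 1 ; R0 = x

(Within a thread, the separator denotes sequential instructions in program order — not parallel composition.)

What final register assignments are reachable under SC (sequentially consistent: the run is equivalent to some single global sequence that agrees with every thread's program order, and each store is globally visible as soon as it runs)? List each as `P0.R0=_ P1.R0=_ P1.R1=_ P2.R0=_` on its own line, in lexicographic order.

outcome vector order: (P0.R0,P1.R0,P1.R1,P2.R0)
|SC outcomes| = 9

P0.R0=0 P1.R0=0 P1.R1=0 P2.R0=1
P0.R0=0 P1.R0=0 P1.R1=1 P2.R0=1
P0.R0=0 P1.R0=1 P1.R1=1 P2.R0=1
P0.R0=1 P1.R0=0 P1.R1=0 P2.R0=0
P0.R0=1 P1.R0=0 P1.R1=0 P2.R0=1
P0.R0=1 P1.R0=0 P1.R1=1 P2.R0=0
P0.R0=1 P1.R0=0 P1.R1=1 P2.R0=1
P0.R0=1 P1.R0=1 P1.R1=1 P2.R0=0
P0.R0=1 P1.R0=1 P1.R1=1 P2.R0=1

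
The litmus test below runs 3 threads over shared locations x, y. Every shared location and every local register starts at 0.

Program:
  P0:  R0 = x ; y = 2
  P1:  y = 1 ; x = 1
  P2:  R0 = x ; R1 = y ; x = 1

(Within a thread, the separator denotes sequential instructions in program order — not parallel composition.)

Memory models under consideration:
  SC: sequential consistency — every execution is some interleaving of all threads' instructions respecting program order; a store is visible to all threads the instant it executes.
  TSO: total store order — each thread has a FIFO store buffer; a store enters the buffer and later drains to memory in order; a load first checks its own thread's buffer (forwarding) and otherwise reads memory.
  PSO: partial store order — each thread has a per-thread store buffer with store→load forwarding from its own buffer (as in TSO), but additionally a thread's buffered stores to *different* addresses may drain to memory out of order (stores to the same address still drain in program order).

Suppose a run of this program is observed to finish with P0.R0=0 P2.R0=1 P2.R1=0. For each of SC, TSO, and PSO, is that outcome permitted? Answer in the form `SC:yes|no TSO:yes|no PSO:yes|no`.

outcome vector order: (P0.R0,P2.R0,P2.R1)
SC (10): 0/0/0 0/0/1 0/0/2 0/1/1 0/1/2 1/0/0 1/0/1 1/0/2 1/1/1 1/1/2
TSO (10): 0/0/0 0/0/1 0/0/2 0/1/1 0/1/2 1/0/0 1/0/1 1/0/2 1/1/1 1/1/2
PSO (12): 0/0/0 0/0/1 0/0/2 0/1/0 0/1/1 0/1/2 1/0/0 1/0/1 1/0/2 1/1/0 1/1/1 1/1/2
target 0/1/0 ∈ {PSO}

SC:no TSO:no PSO:yes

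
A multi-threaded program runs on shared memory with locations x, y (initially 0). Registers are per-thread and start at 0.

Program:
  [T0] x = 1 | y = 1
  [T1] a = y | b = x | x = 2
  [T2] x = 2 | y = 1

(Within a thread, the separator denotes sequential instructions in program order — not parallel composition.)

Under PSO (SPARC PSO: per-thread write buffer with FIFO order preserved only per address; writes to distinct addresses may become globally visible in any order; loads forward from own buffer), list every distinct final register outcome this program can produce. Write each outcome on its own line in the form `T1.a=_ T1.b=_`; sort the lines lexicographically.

T1.a=0 T1.b=0
T1.a=0 T1.b=1
T1.a=0 T1.b=2
T1.a=1 T1.b=0
T1.a=1 T1.b=1
T1.a=1 T1.b=2

outcome vector order: (T1.a,T1.b)
|PSO outcomes| = 6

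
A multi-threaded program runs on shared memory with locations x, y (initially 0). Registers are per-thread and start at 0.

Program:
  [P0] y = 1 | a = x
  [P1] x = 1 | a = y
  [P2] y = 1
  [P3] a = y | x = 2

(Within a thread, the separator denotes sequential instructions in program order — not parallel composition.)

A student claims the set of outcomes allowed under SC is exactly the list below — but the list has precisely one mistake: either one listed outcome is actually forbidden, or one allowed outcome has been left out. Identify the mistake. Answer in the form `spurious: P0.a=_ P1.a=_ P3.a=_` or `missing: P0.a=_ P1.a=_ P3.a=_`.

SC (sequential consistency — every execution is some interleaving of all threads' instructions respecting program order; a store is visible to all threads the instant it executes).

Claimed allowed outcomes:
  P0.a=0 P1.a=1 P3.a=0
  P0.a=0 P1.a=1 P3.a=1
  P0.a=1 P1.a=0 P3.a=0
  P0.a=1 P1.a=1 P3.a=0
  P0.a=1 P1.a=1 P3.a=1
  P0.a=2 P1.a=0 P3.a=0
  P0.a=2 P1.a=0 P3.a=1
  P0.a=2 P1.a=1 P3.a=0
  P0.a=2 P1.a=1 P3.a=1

missing: P0.a=1 P1.a=0 P3.a=1

outcome vector order: (P0.a,P1.a,P3.a)
[SC] allowed = {(0,1,0) (0,1,1) (1,0,0) (1,0,1) (1,1,0) (1,1,1) (2,0,0) (2,0,1) (2,1,0) (2,1,1)}
SC∖claimed = {(1,0,1)}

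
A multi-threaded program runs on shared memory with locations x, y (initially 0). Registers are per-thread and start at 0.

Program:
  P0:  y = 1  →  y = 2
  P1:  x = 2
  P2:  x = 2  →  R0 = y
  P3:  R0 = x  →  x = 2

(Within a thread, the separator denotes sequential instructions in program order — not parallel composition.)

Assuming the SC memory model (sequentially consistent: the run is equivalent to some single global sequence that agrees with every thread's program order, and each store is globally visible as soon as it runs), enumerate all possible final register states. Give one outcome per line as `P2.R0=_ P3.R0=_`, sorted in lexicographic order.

outcome vector order: (P2.R0,P3.R0)
|SC outcomes| = 6

P2.R0=0 P3.R0=0
P2.R0=0 P3.R0=2
P2.R0=1 P3.R0=0
P2.R0=1 P3.R0=2
P2.R0=2 P3.R0=0
P2.R0=2 P3.R0=2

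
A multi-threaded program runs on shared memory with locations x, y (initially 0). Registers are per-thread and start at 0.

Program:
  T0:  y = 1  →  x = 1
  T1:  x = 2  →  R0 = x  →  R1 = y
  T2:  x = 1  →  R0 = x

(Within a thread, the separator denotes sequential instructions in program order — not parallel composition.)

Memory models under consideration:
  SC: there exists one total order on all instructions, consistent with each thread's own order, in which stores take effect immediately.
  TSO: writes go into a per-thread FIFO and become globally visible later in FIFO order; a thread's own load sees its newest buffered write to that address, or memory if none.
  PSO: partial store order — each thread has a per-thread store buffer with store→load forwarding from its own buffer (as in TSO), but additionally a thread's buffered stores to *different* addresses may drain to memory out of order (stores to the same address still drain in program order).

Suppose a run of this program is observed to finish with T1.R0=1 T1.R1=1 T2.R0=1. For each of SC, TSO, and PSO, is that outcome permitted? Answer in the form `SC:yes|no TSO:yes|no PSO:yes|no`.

outcome vector order: (T1.R0,T1.R1,T2.R0)
SC (7): (1,0,1); (1,1,1); (1,1,2); (2,0,1); (2,0,2); (2,1,1); (2,1,2)
TSO (7): (1,0,1); (1,1,1); (1,1,2); (2,0,1); (2,0,2); (2,1,1); (2,1,2)
PSO (8): (1,0,1); (1,0,2); (1,1,1); (1,1,2); (2,0,1); (2,0,2); (2,1,1); (2,1,2)
target (1,1,1) ∈ {SC,TSO,PSO}

SC:yes TSO:yes PSO:yes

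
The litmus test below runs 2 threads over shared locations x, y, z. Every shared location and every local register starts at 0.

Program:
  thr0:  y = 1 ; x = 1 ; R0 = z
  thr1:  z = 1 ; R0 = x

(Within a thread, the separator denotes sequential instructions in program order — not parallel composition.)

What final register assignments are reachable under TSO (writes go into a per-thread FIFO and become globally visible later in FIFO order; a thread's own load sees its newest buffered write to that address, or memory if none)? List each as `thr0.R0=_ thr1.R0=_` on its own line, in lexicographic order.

outcome vector order: (thr0.R0,thr1.R0)
|TSO outcomes| = 4

thr0.R0=0 thr1.R0=0
thr0.R0=0 thr1.R0=1
thr0.R0=1 thr1.R0=0
thr0.R0=1 thr1.R0=1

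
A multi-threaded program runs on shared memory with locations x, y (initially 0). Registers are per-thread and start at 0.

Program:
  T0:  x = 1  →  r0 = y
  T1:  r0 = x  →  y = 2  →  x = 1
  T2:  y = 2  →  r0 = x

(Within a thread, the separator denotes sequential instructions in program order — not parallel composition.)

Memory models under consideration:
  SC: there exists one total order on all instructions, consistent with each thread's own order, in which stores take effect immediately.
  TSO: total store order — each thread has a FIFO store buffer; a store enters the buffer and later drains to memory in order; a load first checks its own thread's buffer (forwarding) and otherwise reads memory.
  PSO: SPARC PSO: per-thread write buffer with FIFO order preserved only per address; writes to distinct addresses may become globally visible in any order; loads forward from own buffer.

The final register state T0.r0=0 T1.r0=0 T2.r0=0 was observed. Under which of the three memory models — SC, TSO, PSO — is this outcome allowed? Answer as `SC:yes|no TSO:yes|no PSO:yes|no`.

outcome vector order: (T0.r0,T1.r0,T2.r0)
under SC → 001; 011; 200; 201; 210; 211
under TSO → 000; 001; 010; 011; 200; 201; 210; 211
under PSO → 000; 001; 010; 011; 200; 201; 210; 211
target 000 ∈ {TSO,PSO}

SC:no TSO:yes PSO:yes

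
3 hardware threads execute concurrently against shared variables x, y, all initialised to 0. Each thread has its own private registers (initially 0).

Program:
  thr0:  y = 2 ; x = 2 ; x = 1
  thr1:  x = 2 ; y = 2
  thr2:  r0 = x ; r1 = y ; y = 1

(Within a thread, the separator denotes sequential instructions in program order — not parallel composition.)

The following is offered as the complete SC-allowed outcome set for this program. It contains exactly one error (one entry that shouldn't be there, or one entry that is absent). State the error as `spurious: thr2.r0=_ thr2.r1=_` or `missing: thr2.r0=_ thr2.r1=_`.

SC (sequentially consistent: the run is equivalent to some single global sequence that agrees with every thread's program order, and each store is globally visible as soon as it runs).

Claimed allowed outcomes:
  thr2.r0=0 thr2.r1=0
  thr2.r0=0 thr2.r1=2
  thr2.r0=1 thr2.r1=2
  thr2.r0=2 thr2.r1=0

missing: thr2.r0=2 thr2.r1=2

outcome vector order: (thr2.r0,thr2.r1)
[SC] allowed = {00; 02; 12; 20; 22}
SC∖claimed = {22}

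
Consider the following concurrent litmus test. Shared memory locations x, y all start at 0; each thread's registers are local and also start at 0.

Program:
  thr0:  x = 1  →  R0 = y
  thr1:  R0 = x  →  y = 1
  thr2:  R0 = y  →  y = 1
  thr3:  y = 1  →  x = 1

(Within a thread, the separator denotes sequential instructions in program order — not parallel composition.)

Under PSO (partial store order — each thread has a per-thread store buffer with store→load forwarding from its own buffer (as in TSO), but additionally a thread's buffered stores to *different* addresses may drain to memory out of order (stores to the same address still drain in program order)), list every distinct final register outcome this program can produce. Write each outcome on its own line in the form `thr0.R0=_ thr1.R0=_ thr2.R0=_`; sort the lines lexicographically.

outcome vector order: (thr0.R0,thr1.R0,thr2.R0)
|PSO outcomes| = 8

thr0.R0=0 thr1.R0=0 thr2.R0=0
thr0.R0=0 thr1.R0=0 thr2.R0=1
thr0.R0=0 thr1.R0=1 thr2.R0=0
thr0.R0=0 thr1.R0=1 thr2.R0=1
thr0.R0=1 thr1.R0=0 thr2.R0=0
thr0.R0=1 thr1.R0=0 thr2.R0=1
thr0.R0=1 thr1.R0=1 thr2.R0=0
thr0.R0=1 thr1.R0=1 thr2.R0=1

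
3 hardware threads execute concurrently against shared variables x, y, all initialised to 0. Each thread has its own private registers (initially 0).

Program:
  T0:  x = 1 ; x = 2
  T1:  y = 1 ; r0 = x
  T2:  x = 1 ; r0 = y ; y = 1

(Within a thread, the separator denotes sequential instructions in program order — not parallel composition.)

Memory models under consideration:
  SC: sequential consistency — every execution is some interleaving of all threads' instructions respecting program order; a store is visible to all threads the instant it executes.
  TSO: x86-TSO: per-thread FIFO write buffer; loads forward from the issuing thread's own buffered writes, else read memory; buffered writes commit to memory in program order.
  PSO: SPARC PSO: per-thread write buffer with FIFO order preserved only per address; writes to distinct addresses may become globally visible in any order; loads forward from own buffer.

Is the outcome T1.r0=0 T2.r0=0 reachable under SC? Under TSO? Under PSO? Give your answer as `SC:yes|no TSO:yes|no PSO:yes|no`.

outcome vector order: (T1.r0,T2.r0)
SC: 5 outcomes — {(0,1) (1,0) (1,1) (2,0) (2,1)}
TSO: 6 outcomes — {(0,0) (0,1) (1,0) (1,1) (2,0) (2,1)}
PSO: 6 outcomes — {(0,0) (0,1) (1,0) (1,1) (2,0) (2,1)}
target (0,0) ∈ {TSO,PSO}

SC:no TSO:yes PSO:yes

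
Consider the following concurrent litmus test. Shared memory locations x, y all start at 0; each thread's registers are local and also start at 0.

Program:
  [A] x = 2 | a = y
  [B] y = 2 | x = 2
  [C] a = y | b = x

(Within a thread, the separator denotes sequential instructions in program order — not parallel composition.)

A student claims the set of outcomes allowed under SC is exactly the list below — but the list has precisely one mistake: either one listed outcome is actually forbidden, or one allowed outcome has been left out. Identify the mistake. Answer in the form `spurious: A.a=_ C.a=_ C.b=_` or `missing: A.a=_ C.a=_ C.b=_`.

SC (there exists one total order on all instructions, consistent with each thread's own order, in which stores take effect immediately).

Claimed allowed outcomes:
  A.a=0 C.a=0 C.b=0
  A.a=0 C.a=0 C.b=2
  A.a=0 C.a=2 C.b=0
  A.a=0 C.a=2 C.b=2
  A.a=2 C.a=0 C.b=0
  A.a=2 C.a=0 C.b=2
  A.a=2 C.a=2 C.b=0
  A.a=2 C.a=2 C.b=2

spurious: A.a=0 C.a=2 C.b=0

outcome vector order: (A.a,C.a,C.b)
under SC → 000 002 022 200 202 220 222
claimed∖SC = {020}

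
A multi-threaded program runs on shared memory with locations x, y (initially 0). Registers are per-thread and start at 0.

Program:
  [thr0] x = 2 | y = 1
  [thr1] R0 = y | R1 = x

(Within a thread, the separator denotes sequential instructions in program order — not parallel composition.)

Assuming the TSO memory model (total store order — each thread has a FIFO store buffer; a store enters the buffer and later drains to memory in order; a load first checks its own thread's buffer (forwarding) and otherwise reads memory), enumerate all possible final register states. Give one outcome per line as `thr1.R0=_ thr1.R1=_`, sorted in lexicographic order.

thr1.R0=0 thr1.R1=0
thr1.R0=0 thr1.R1=2
thr1.R0=1 thr1.R1=2

outcome vector order: (thr1.R0,thr1.R1)
|TSO outcomes| = 3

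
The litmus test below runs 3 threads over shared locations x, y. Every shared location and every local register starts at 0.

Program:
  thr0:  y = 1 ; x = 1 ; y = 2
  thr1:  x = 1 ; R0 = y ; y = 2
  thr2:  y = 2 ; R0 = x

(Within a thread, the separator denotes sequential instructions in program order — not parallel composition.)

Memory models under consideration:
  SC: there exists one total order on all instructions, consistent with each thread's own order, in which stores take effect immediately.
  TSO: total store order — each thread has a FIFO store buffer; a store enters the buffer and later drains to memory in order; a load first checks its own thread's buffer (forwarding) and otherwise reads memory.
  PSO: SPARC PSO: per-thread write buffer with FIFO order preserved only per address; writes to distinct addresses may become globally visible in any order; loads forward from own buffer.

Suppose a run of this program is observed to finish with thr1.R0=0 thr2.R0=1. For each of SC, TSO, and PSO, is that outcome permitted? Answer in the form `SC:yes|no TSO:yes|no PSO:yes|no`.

outcome vector order: (thr1.R0,thr2.R0)
SC (5): <0 1>; <1 0>; <1 1>; <2 0>; <2 1>
TSO (6): <0 0>; <0 1>; <1 0>; <1 1>; <2 0>; <2 1>
PSO (6): <0 0>; <0 1>; <1 0>; <1 1>; <2 0>; <2 1>
target <0 1> ∈ {SC,TSO,PSO}

SC:yes TSO:yes PSO:yes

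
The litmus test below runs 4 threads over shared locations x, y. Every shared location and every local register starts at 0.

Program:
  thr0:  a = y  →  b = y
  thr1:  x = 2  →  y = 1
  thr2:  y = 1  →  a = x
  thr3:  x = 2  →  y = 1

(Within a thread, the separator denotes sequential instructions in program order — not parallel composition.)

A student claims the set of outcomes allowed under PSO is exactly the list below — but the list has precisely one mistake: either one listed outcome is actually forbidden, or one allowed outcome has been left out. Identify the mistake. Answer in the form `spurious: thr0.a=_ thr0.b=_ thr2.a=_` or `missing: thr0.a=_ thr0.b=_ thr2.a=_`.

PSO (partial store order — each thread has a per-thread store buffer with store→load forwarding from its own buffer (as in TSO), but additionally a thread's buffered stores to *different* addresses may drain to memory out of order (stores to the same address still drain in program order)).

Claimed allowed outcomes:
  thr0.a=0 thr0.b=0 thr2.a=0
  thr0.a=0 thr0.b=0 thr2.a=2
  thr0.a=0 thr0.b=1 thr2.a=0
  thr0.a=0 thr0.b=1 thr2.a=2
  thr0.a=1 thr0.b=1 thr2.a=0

outcome vector order: (thr0.a,thr0.b,thr2.a)
[PSO] allowed = {<0 0 0>; <0 0 2>; <0 1 0>; <0 1 2>; <1 1 0>; <1 1 2>}
PSO∖claimed = {<1 1 2>}

missing: thr0.a=1 thr0.b=1 thr2.a=2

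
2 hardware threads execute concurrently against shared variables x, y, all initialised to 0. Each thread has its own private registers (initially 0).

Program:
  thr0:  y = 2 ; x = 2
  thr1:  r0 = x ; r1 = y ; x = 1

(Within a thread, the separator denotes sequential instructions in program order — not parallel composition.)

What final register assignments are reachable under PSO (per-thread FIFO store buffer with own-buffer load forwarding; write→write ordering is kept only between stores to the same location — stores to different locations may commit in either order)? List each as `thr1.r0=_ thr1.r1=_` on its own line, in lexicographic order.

thr1.r0=0 thr1.r1=0
thr1.r0=0 thr1.r1=2
thr1.r0=2 thr1.r1=0
thr1.r0=2 thr1.r1=2

outcome vector order: (thr1.r0,thr1.r1)
|PSO outcomes| = 4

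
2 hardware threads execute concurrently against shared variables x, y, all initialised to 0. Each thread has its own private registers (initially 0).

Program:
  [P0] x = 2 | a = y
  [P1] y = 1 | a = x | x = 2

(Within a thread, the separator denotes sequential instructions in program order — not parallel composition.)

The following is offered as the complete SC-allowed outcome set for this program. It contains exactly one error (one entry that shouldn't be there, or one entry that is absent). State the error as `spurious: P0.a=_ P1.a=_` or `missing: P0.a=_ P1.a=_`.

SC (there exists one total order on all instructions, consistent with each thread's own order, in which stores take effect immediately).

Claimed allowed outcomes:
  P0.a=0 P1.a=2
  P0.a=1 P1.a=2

outcome vector order: (P0.a,P1.a)
[SC] allowed = {02, 10, 12}
SC∖claimed = {10}

missing: P0.a=1 P1.a=0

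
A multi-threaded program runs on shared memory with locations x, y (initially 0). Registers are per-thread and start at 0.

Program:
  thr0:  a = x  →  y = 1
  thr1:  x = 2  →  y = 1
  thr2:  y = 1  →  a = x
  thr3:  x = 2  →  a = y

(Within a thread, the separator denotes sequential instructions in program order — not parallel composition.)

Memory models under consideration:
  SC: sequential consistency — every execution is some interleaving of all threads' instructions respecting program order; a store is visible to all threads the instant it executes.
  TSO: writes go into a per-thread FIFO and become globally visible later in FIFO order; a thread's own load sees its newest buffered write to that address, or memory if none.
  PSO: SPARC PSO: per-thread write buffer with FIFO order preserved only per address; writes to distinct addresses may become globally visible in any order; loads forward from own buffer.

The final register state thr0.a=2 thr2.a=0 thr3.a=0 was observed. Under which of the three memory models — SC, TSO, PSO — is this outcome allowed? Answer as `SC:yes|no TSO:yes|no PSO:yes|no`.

SC:no TSO:yes PSO:yes

outcome vector order: (thr0.a,thr2.a,thr3.a)
under SC → 001; 020; 021; 201; 220; 221
under TSO → 000; 001; 020; 021; 200; 201; 220; 221
under PSO → 000; 001; 020; 021; 200; 201; 220; 221
target 200 ∈ {TSO,PSO}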